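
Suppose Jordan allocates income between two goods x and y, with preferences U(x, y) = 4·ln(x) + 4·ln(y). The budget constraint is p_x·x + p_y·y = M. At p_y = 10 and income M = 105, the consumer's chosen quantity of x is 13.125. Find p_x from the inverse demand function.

p_x = 4

The MRS is y/x. Set MRS = p_x/p_y.
So 4·p_y·y = 4·p_x·x; combined with the budget, a share 0.5 of income goes to x.
Demand: x*(p_x,p_y,M) = 0.5·M/p_x and y* = 0.5·M/p_y.
Set x* = 13.125 in the demand function and solve for p_x: p_x = 4.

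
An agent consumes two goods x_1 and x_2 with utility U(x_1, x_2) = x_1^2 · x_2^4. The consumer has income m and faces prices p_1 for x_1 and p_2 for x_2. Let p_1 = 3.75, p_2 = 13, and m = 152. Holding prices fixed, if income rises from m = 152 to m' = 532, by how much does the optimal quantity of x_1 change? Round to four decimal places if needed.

The MRS is (1/2)·x_2/x_1. Set MRS = p_1/p_2.
So 2·p_2·x_2 = 4·p_1·x_1; combined with the budget, a share 1/3 of income goes to x_1.
Demand: x_1*(p_1,p_2,m) = 1/3·m/p_1 and x_2* = 2/3·m/p_2.
At p_1=3.75, p_2=13, m=152: x_1* = 1/3·152/3.75 = 13.5111.
At m' = 532: x_1* = 47.2889. Change: 47.2889 − 13.5111 = 33.7778.

Δx_1* = 33.7778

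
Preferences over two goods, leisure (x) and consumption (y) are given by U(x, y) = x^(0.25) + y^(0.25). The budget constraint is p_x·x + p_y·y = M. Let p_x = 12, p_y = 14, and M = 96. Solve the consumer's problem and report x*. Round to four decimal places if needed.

MU_x ∝ x^(-0.75), MU_y ∝ y^(-0.75), so MRS = (y/x)^(0.75) = p_x/p_y.
Hence y/x = (p_x/p_y)^(1/(0.75)), i.e. raised to the 4/3 power.
Substitute y = (y/x)·x into the budget: x* = M/(p_x + p_y·(y/x)).
Numerically y/x = 0.814212, so x* = 96/(12 + 14·0.814212) = 4.1027.

x* = 4.1027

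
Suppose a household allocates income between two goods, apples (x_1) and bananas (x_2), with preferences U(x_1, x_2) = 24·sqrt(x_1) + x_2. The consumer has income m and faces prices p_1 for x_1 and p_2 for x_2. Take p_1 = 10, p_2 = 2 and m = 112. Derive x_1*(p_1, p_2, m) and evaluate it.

MU_x_1 = 12/√x_1, MU_x_2 = 1. Tangency: 12/√x_1 = p_1/p_2.
Thus x_1* = (12·p_2/p_1)² — independent of m — with the rest of income spent on x_2.
Plugging in: x_1* = (12·2/10)² = 5.76.

x_1* = 5.76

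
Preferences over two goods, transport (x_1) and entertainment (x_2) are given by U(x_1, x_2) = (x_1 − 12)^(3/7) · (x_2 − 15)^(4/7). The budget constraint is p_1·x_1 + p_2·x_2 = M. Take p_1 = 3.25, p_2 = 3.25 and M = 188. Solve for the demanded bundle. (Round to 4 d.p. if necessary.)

This is Cobb-Douglas in (x_1−12, x_2−15): tangency gives 3/7·p_2·(x_2−15) = 4/7·p_1·(x_1−12).
After buying the subsistence bundle (12, 15), a share 3/7 of the remaining income goes to x_1: x_1* = 12 + 3/7·(M − 12p_1 − 15p_2)/p_1.
Discretionary income = 188 − 12·3.25 − 15·3.25 = 100.25; x_1* = 12 + 3/7·100.25/3.25 = 25.2198; x_2* = 15 + 4/7·100.25/3.25 = 32.6264.

x_1* = 25.2198, x_2* = 32.6264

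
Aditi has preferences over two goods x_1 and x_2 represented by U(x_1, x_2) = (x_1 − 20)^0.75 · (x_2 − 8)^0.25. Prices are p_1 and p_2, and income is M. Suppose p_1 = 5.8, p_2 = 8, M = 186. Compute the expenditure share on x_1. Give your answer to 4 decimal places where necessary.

share on x_1 = 0.6478

MRS = 3·(x_2−8)/(x_1−20). Tangency with p_1/p_2 gives x_2−8 = (1/3)·(p_1/p_2)·(x_1−20).
Substituting into the budget: x_1* = 20 + 0.75·(M − 20·p_1 − 8·p_2)/p_1, and x_2* = 8 + 0.25·(…)/p_2.
Discretionary income = 186 − 20·5.8 − 8·8 = 6; x_1* = 20 + 0.75·6/5.8 = 20.7759; x_2* = 8 + 0.25·6/8 = 8.1875.
Expenditure on x_1: 5.8·20.7759 = 120.5; share = 0.6478.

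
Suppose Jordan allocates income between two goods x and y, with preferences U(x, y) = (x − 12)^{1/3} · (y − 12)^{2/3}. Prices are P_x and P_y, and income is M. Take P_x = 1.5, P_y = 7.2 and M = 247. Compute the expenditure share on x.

MRS = (1/2)·(y−12)/(x−12). Tangency with P_x/P_y gives y−12 = 2·(P_x/P_y)·(x−12).
Substituting into the budget: x* = 12 + 1/3·(M − 12·P_x − 12·P_y)/P_x, and y* = 12 + 2/3·(…)/P_y.
Discretionary income = 247 − 12·1.5 − 12·7.2 = 142.6; x* = 12 + 1/3·142.6/1.5 = 43.6889; y* = 12 + 2/3·142.6/7.2 = 25.2037.
Expenditure on x: 1.5·43.6889 = 65.5333; share = 0.2653.

share on x = 0.2653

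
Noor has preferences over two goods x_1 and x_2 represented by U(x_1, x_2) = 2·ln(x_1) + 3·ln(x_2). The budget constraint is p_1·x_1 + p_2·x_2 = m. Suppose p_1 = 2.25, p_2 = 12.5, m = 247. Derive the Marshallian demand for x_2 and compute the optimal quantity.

x_2* = 11.856

Tangency: MRS = (2/3)·x_2/x_1 = p_1/p_2.
So 2·p_2·x_2 = 3·p_1·x_1; combined with the budget, a share 0.4 of income goes to x_1.
Demand: x_1*(p_1,p_2,m) = 0.4·m/p_1 and x_2* = 0.6·m/p_2.
At p_1=2.25, p_2=12.5, m=247: x_2* = 0.6·247/12.5 = 11.856.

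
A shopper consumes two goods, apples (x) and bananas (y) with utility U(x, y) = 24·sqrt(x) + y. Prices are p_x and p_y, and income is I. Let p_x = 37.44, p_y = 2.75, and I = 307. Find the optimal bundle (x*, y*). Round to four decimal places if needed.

Utility is quasi-linear in y; the FOC for x is 12/√x = p_x/p_y.
Solve: √x = 12·p_y/p_x, so x*(p_x,p_y) = (12·p_y/p_x)², and y* = (I − p_x·x*)/p_y.
Plugging in: x* = (12·2.75/37.44)² = 0.7769, y* = 101.0594.

x* = 0.7769, y* = 101.0594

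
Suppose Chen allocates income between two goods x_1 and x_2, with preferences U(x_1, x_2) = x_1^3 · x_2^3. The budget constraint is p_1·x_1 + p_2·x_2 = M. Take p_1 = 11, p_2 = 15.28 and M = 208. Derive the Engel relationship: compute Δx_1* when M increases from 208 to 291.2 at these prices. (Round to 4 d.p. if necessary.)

The MRS is x_2/x_1. Set MRS = p_1/p_2.
So 3·p_2·x_2 = 3·p_1·x_1; combined with the budget, a share 0.5 of income goes to x_1.
Demand: x_1*(p_1,p_2,M) = 0.5·M/p_1 and x_2* = 0.5·M/p_2.
At p_1=11, p_2=15.28, M=208: x_1* = 0.5·208/11 = 9.4545.
At M' = 291.2: x_1* = 13.2364. Change: 13.2364 − 9.4545 = 3.7818.

Δx_1* = 3.7818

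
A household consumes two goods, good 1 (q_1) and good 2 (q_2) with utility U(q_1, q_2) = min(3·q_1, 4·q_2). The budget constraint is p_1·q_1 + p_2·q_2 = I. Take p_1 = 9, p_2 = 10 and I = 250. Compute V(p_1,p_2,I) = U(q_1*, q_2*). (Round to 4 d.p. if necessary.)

V = 45.4545

Leontief preferences: the optimum is at the kink where q_1/4 = q_2/3, i.e. q_2 = (3/4)·q_1.
Budget: p_1·q_1 + p_2·(3/4)·q_1 = I, so (4·p_1 + 3·p_2)·q_1 = 4·I.
Demand: q_1*(p_1,p_2,I) = 4·I/(4·p_1 + 3·p_2), q_2* = 3·I/(4·p_1 + 3·p_2).
Here 4·9 + 3·10 = 66, giving q_1* = 15.1515 and q_2* = 11.3636.
Utility at the optimum: U(15.1515, 11.3636) = 45.4545.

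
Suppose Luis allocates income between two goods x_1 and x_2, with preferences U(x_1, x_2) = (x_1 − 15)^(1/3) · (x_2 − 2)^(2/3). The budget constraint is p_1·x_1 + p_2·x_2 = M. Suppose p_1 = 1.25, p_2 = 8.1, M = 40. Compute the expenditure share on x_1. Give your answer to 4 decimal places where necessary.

This is Cobb-Douglas in (x_1−15, x_2−2): tangency gives 1/3·p_2·(x_2−2) = 2/3·p_1·(x_1−15).
Substituting into the budget: x_1* = 15 + 1/3·(M − 15·p_1 − 2·p_2)/p_1, and x_2* = 2 + 2/3·(…)/p_2.
Discretionary income = 40 − 15·1.25 − 2·8.1 = 5.05; x_1* = 15 + 1/3·5.05/1.25 = 16.3467; x_2* = 2 + 2/3·5.05/8.1 = 2.4156.
Expenditure on x_1: 1.25·16.3467 = 20.4333; share = 0.5108.

share on x_1 = 0.5108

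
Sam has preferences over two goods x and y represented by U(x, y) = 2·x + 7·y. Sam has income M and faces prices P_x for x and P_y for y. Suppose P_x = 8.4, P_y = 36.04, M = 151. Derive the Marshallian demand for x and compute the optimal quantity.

x* = 17.9762

Perfect substitutes: compare marginal utility per dollar. 2/P_x vs 7/P_y → 0.2381 vs 0.1942.
x gives more utility per dollar, so spend all income on x: x* = M/P_x, y* = 0.
Numerically: x* = 17.9762, y* = 0.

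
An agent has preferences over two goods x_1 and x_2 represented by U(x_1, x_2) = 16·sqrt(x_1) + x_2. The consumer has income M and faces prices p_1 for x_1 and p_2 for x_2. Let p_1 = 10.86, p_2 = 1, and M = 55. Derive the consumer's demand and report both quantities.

Thus x_1* = (8·p_2/p_1)² — independent of M — with the rest of income spent on x_2.
Plugging in: x_1* = (8·1/10.86)² = 0.5427, x_2* = 49.1068.

x_1* = 0.5427, x_2* = 49.1068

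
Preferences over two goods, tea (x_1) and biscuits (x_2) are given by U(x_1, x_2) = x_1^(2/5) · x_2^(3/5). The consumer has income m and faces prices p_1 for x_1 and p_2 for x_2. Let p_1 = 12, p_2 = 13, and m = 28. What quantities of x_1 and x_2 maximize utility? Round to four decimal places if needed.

Tangency: MRS = (2/3)·x_2/x_1 = p_1/p_2.
Rearranging, p_2·x_2 = (3/2)·p_1·x_1. Substituting into the budget gives p_1·x_1·(1 + (3/2)) = m.
Demand: x_1*(p_1,p_2,m) = 0.4·m/p_1 and x_2* = 0.6·m/p_2.
At p_1=12, p_2=13, m=28: x_1* = 0.4·28/12 = 0.9333, x_2* = 1.2923.

x_1* = 0.9333, x_2* = 1.2923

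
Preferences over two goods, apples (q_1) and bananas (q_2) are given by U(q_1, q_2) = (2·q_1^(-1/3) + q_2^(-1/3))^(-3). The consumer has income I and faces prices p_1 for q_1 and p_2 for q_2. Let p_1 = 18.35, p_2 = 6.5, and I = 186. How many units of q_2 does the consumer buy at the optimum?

q_2* = 8.9986

With the ratio pinned down, the budget gives q_1* = I/(p_1 + p_2·(q_2/q_1)) and q_2* = (q_2/q_1)·q_1*.
Numerically q_2/q_1 = 1.294999, so q_1* = 186/(18.35 + 6.5·1.294999) = 6.9487 and q_2* = 1.294999·6.9487 = 8.9986.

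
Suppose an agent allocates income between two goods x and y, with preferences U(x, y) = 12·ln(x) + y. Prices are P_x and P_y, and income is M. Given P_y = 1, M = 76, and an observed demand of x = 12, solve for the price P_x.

P_x = 1

MU_x = 12/x, MU_y = 1. Tangency: 12/x = P_x/P_y.
So x*(P_x,P_y) = 12·P_y/P_x, independent of income; and y* = (M − 12·P_y)/P_y.
Set x* = 12 in the demand function and solve for P_x: P_x = 1.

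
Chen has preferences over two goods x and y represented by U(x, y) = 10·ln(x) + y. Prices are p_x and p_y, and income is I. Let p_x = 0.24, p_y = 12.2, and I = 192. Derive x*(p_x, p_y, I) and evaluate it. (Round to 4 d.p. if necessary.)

So x*(p_x,p_y) = 10·p_y/p_x, independent of income; and y* = (I − 10·p_y)/p_y.
At the given prices: x* = 10·12.2/0.24 = 508.3333.

x* = 508.3333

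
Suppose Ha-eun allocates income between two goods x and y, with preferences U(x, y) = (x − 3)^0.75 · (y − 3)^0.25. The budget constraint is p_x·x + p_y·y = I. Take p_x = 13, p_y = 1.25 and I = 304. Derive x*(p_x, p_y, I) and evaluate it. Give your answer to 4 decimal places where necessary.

x* = 18.0721

MRS = 3·(y−3)/(x−3). Tangency with p_x/p_y gives y−3 = (1/3)·(p_x/p_y)·(x−3).
Substituting into the budget: x* = 3 + 0.75·(I − 3·p_x − 3·p_y)/p_x, and y* = 3 + 0.25·(…)/p_y.
Discretionary income = 304 − 3·13 − 3·1.25 = 261.25; x* = 3 + 0.75·261.25/13 = 18.0721.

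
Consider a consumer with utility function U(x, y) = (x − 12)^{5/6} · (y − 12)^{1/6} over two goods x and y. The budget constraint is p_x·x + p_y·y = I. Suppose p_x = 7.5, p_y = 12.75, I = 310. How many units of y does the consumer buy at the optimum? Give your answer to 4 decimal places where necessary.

y* = 12.8758

Substituting into the budget: x* = 12 + 5/6·(I − 12·p_x − 12·p_y)/p_x, and y* = 12 + 1/6·(…)/p_y.
Discretionary income = 310 − 12·7.5 − 12·12.75 = 67; y* = 12 + 1/6·67/12.75 = 12.8758.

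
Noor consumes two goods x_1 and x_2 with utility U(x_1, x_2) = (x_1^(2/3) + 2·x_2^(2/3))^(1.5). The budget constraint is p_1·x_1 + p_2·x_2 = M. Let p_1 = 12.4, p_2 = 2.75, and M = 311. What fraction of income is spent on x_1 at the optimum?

share on x_1 = 0.0061

MRS = MU_x_1/MU_x_2 = (1/2)·(x_2/x_1)^(1/3). Set equal to p_1/p_2.
Solve for the ratio: x_2/x_1 = [2·p_1/p_2]^(3).
With the ratio pinned down, the budget gives x_1* = M/(p_1 + p_2·(x_2/x_1)) and x_2* = (x_2/x_1)·x_1*.
Numerically x_2/x_1 = 733.427113, so x_1* = 311/(12.4 + 2.75·733.427113) = 0.1533 and x_2* = 733.427113·0.1533 = 112.3999.
Expenditure on x_1: 12.4·0.1533 = 1.9003; share = 0.0061.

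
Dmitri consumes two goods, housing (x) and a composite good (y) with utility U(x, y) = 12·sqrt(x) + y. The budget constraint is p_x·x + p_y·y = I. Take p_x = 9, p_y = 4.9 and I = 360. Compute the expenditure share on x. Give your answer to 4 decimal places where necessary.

share on x = 0.2668

Utility is quasi-linear in y; the FOC for x is 6/√x = p_x/p_y.
Thus x* = (6·p_y/p_x)² — independent of I — with the rest of income spent on y.
Plugging in: x* = (6·4.9/9)² = 10.6711, y* = 53.8694.
Expenditure on x: 9·10.6711 = 96.04; share = 0.2668.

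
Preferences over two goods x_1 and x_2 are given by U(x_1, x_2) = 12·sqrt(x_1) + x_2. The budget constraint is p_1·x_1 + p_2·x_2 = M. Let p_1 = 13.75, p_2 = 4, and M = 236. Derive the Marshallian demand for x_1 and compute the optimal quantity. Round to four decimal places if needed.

x_1* = 3.0466

Utility is quasi-linear in x_2; the FOC for x_1 is 6/√x_1 = p_1/p_2.
Solve: √x_1 = 6·p_2/p_1, so x_1*(p_1,p_2) = (6·p_2/p_1)², and x_2* = (M − p_1·x_1*)/p_2.
Plugging in: x_1* = (6·4/13.75)² = 3.0466.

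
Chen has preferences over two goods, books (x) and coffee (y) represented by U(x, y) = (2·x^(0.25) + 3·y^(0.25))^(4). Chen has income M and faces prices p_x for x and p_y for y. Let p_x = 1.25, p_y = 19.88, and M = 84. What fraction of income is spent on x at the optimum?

share on x = 0.5943

MU_x ∝ 2·x^(-0.75), MU_y ∝ 3·y^(-0.75), so MRS = (2/3)·(y/x)^(0.75) = p_x/p_y.
Solve for the ratio: y/x = [(3/2)·p_x/p_y]^(4/3).
Substitute y = (y/x)·x into the budget: x* = M/(p_x + p_y·(y/x)).
Numerically y/x = 0.042932, so x* = 84/(1.25 + 19.88·0.042932) = 39.9337 and y* = 0.042932·39.9337 = 1.7144.
Expenditure on x: 1.25·39.9337 = 49.9171; share = 0.5943.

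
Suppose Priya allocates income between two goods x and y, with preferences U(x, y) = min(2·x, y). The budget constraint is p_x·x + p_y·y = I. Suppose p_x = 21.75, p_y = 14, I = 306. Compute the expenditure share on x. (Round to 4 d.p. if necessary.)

share on x = 0.4372

Leontief preferences: the optimum is at the kink where x/1 = y/2, i.e. y = 2·x.
Budget: p_x·x + p_y·2·x = I, so (p_x + 2·p_y)·x = I.
Demand: x*(p_x,p_y,I) = I/(p_x + 2·p_y), y* = 2·I/(p_x + 2·p_y).
Here 21.75 + 2·14 = 49.75, giving x* = 6.1508 and y* = 12.3015.
Expenditure on x: 21.75·6.1508 = 133.7789; share = 0.4372.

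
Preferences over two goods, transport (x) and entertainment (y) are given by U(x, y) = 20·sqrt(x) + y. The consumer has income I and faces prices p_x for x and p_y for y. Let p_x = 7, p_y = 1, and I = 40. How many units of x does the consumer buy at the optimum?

x* = 2.0408

MU_x = 10/√x, MU_y = 1. Tangency: 10/√x = p_x/p_y.
Thus x* = (10·p_y/p_x)² — independent of I — with the rest of income spent on y.
Plugging in: x* = (10·1/7)² = 2.0408.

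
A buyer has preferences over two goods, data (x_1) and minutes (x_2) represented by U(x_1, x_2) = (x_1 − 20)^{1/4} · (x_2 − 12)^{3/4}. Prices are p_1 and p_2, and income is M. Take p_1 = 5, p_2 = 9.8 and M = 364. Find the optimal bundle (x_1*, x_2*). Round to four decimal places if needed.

x_1* = 27.32, x_2* = 23.2041

This is Cobb-Douglas in (x_1−20, x_2−12): tangency gives 0.25·p_2·(x_2−12) = 0.75·p_1·(x_1−20).
Substituting into the budget: x_1* = 20 + 0.25·(M − 20·p_1 − 12·p_2)/p_1, and x_2* = 12 + 0.75·(…)/p_2.
Discretionary income = 364 − 20·5 − 12·9.8 = 146.4; x_1* = 20 + 0.25·146.4/5 = 27.32; x_2* = 12 + 0.75·146.4/9.8 = 23.2041.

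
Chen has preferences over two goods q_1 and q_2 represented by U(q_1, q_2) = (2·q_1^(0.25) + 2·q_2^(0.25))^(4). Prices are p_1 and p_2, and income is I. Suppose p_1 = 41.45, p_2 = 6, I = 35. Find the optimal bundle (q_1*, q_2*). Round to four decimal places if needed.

q_1* = 0.2907, q_2* = 3.825

MRS = MU_q_1/MU_q_2 = (q_2/q_1)^(0.75). Set equal to p_1/p_2.
Solve for the ratio: q_2/q_1 = [p_1/p_2]^(4/3).
Substitute q_2 = (q_2/q_1)·q_1 into the budget: q_1* = I/(p_1 + p_2·(q_2/q_1)).
Numerically q_2/q_1 = 13.157227, so q_1* = 35/(41.45 + 6·13.157227) = 0.2907 and q_2* = 13.157227·0.2907 = 3.825.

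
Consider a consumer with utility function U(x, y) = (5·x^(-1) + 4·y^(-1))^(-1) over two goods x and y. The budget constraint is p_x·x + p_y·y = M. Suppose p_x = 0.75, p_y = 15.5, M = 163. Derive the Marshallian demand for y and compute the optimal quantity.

y* = 8.4404

From the CES first-order condition, (5/4)·(y/x)^(2) = p_x/p_y.
Hence y/x = ((4/5)·p_x/p_y)^(1/(2)), i.e. raised to the 0.5 power.
With the ratio pinned down, the budget gives x* = M/(p_x + p_y·(y/x)) and y* = (y/x)·x*.
Numerically y/x = 0.196748, so x* = 163/(0.75 + 15.5·0.196748) = 42.8994 and y* = 0.196748·42.8994 = 8.4404.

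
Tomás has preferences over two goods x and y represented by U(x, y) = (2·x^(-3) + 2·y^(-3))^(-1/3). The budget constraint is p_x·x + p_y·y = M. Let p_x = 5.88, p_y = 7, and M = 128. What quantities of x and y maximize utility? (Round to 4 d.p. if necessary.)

x* = 10.1737, y* = 9.7398

Numerically y/x = 0.957348, so x* = 128/(5.88 + 7·0.957348) = 10.1737 and y* = 0.957348·10.1737 = 9.7398.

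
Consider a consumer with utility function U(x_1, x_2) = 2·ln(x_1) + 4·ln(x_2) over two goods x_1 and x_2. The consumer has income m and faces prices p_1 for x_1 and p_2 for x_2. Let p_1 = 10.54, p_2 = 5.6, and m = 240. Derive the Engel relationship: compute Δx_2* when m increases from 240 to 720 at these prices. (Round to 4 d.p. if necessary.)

Δx_2* = 57.1429

Tangency: MRS = (1/2)·x_2/x_1 = p_1/p_2.
Rearranging, p_2·x_2 = 2·p_1·x_1. Substituting into the budget gives p_1·x_1·(1 + 2) = m.
Demand: x_1*(p_1,p_2,m) = 1/3·m/p_1 and x_2* = 2/3·m/p_2.
At p_1=10.54, p_2=5.6, m=240: x_2* = 2/3·240/5.6 = 28.5714.
At m' = 720: x_2* = 85.7143. Change: 85.7143 − 28.5714 = 57.1429.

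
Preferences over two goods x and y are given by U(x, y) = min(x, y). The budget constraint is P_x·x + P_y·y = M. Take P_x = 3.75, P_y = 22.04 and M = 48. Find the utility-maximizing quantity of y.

y* = 1.8612

With perfect complements, no substitution: consume in ratio x:y = 1:1.
Budget: P_x·x + P_y·x = M, so (P_x + P_y)·x = M.
Demand: x*(P_x,P_y,M) = M/(P_x + P_y), y* = M/(P_x + P_y).
Here 3.75 + 22.04 = 25.79, giving y* = 1.8612.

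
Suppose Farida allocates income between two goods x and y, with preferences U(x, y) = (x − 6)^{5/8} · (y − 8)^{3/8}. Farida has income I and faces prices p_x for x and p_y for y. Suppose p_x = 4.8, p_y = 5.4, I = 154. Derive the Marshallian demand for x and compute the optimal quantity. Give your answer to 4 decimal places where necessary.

This is Cobb-Douglas in (x−6, y−8): tangency gives 0.625·p_y·(y−8) = 0.375·p_x·(x−6).
Substituting into the budget: x* = 6 + 0.625·(I − 6·p_x − 8·p_y)/p_x, and y* = 8 + 0.375·(…)/p_y.
Discretionary income = 154 − 6·4.8 − 8·5.4 = 82; x* = 6 + 0.625·82/4.8 = 16.6771.

x* = 16.6771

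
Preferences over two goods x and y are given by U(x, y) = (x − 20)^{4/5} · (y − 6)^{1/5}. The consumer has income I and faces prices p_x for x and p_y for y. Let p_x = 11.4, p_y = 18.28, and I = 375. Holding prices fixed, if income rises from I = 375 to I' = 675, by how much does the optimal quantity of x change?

Δx* = 21.0526

MRS = 4·(y−6)/(x−20). Tangency with p_x/p_y gives y−6 = (1/4)·(p_x/p_y)·(x−20).
Substituting into the budget: x* = 20 + 0.8·(I − 20·p_x − 6·p_y)/p_x, and y* = 6 + 0.2·(…)/p_y.
Discretionary income = 375 − 20·11.4 − 6·18.28 = 37.32; x* = 20 + 0.8·37.32/11.4 = 22.6189.
At I' = 675: x* = 43.6716. Change: 43.6716 − 22.6189 = 21.0526.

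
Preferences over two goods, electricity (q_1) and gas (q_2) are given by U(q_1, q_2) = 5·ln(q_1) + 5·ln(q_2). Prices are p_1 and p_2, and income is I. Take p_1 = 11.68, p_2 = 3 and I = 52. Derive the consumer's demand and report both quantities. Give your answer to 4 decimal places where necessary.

Tangency: MRS = q_2/q_1 = p_1/p_2.
So 5·p_2·q_2 = 5·p_1·q_1; combined with the budget, a share 0.5 of income goes to q_1.
Demand: q_1*(p_1,p_2,I) = 0.5·I/p_1 and q_2* = 0.5·I/p_2.
At p_1=11.68, p_2=3, I=52: q_1* = 0.5·52/11.68 = 2.226, q_2* = 8.6667.

q_1* = 2.226, q_2* = 8.6667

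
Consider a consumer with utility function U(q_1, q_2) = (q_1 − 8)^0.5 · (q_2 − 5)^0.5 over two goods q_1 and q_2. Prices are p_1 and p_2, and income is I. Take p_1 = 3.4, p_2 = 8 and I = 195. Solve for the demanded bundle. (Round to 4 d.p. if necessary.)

q_1* = 26.7941, q_2* = 12.9875

After buying the subsistence bundle (8, 5), a share 0.5 of the remaining income goes to q_1: q_1* = 8 + 0.5·(I − 8p_1 − 5p_2)/p_1.
Discretionary income = 195 − 8·3.4 − 5·8 = 127.8; q_1* = 8 + 0.5·127.8/3.4 = 26.7941; q_2* = 5 + 0.5·127.8/8 = 12.9875.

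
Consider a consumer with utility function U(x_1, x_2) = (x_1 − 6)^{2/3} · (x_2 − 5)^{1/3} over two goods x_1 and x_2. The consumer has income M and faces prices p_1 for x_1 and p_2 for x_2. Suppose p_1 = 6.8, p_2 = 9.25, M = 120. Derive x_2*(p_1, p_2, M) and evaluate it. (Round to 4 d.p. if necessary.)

Let x_1' = x_1−6, x_2' = x_2−5. MRS = 2·x_2'/x_1' = p_1/p_2.
After buying the subsistence bundle (6, 5), a share 2/3 of the remaining income goes to x_1: x_1* = 6 + 2/3·(M − 6p_1 − 5p_2)/p_1.
Discretionary income = 120 − 6·6.8 − 5·9.25 = 32.95; x_2* = 5 + 1/3·32.95/9.25 = 6.1874.

x_2* = 6.1874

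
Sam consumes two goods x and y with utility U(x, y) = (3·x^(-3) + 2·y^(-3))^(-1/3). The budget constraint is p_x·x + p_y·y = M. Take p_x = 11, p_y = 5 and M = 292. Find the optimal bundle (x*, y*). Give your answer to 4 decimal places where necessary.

From the CES first-order condition, (3/2)·(y/x)^(4) = p_x/p_y.
Hence y/x = ((2/3)·p_x/p_y)^(1/(4)), i.e. raised to the 0.25 power.
Substitute y = (y/x)·x into the budget: x* = M/(p_x + p_y·(y/x)).
Numerically y/x = 1.100482, so x* = 292/(11 + 5·1.100482) = 17.6944 and y* = 1.100482·17.6944 = 19.4723.

x* = 17.6944, y* = 19.4723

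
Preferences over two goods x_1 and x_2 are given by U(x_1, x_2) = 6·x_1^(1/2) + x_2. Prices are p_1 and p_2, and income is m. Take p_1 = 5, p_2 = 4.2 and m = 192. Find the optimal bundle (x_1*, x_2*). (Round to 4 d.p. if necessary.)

Set MRS = p_1/p_2: 3·x_1^(−1/2) = p_1/p_2.
Solve: √x_1 = 3·p_2/p_1, so x_1*(p_1,p_2) = (3·p_2/p_1)², and x_2* = (m − p_1·x_1*)/p_2.
Plugging in: x_1* = (3·4.2/5)² = 6.3504, x_2* = 38.1543.

x_1* = 6.3504, x_2* = 38.1543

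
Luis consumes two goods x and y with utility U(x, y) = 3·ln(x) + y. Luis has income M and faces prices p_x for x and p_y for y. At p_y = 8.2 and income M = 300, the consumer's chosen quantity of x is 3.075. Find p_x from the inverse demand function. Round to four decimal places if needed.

p_x = 8

MU_x = 3/x, MU_y = 1. Tangency: 3/x = p_x/p_y.
So x*(p_x,p_y) = 3·p_y/p_x, independent of income; and y* = (M − 3·p_y)/p_y.
Set x* = 3.075 in the demand function and solve for p_x: p_x = 8.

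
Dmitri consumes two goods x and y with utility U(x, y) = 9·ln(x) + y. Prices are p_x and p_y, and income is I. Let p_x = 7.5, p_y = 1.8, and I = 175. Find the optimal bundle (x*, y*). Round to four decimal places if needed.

So x*(p_x,p_y) = 9·p_y/p_x, independent of income; and y* = (I − 9·p_y)/p_y.
At the given prices: x* = 9·1.8/7.5 = 2.16, and y* = 88.2222.

x* = 2.16, y* = 88.2222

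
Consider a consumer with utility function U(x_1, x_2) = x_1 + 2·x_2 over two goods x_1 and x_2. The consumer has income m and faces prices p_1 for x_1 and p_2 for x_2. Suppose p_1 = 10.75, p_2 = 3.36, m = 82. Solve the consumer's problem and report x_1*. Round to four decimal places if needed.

Linear utility — the consumer picks whichever good has higher MU/price: 1/10.75 = 0.093 vs 2/3.36 = 0.5952.
x_2 gives more utility per dollar, so spend all income on x_2: x_2* = m/p_2, x_1* = 0.
Numerically: x_1* = 0, x_2* = 24.4048.

x_1* = 0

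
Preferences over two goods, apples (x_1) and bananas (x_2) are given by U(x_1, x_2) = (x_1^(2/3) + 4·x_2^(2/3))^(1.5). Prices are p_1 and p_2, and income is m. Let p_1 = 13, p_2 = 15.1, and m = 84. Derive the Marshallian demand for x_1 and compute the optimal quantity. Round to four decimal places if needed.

MRS = MU_x_1/MU_x_2 = (1/4)·(x_2/x_1)^(1/3). Set equal to p_1/p_2.
Hence x_2/x_1 = (4·p_1/p_2)^(1/(1/3)), i.e. raised to the 3 power.
Substitute x_2 = (x_2/x_1)·x_1 into the budget: x_1* = m/(p_1 + p_2·(x_2/x_1)).
Numerically x_2/x_1 = 40.839385, so x_1* = 84/(13 + 15.1·40.839385) = 0.1334.

x_1* = 0.1334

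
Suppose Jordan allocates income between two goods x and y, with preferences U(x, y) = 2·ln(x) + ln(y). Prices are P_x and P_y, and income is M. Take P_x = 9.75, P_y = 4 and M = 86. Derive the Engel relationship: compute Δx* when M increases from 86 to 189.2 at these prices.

Demand: x*(P_x,P_y,M) = 2/3·M/P_x and y* = 1/3·M/P_y.
At P_x=9.75, P_y=4, M=86: x* = 2/3·86/9.75 = 5.8803.
At M' = 189.2: x* = 12.9368. Change: 12.9368 − 5.8803 = 7.0564.

Δx* = 7.0564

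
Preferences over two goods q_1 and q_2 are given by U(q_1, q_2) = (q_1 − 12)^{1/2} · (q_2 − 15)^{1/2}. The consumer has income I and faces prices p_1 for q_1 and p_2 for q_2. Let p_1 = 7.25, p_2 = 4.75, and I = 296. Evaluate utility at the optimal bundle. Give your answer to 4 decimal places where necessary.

V = 11.7367

After buying the subsistence bundle (12, 15), a share 0.5 of the remaining income goes to q_1: q_1* = 12 + 0.5·(I − 12p_1 − 15p_2)/p_1.
Discretionary income = 296 − 12·7.25 − 15·4.75 = 137.75; q_1* = 12 + 0.5·137.75/7.25 = 21.5; q_2* = 15 + 0.5·137.75/4.75 = 29.5.
Utility at the optimum: U(21.5, 29.5) = 11.7367.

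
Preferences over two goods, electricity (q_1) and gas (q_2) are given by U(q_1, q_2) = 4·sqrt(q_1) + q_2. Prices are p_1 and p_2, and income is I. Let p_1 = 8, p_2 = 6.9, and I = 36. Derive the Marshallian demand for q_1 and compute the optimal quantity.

Utility is quasi-linear in q_2; the FOC for q_1 is 2/√q_1 = p_1/p_2.
Thus q_1* = (2·p_2/p_1)² — independent of I — with the rest of income spent on q_2.
Plugging in: q_1* = (2·6.9/8)² = 2.9756.

q_1* = 2.9756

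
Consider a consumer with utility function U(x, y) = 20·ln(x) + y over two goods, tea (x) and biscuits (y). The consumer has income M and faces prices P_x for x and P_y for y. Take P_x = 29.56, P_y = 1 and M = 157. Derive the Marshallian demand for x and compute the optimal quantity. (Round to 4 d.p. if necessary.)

MU_x = 20/x, MU_y = 1. Tangency: 20/x = P_x/P_y.
So x*(P_x,P_y) = 20·P_y/P_x, independent of income; and y* = (M − 20·P_y)/P_y.
At the given prices: x* = 20·1/29.56 = 0.6766.

x* = 0.6766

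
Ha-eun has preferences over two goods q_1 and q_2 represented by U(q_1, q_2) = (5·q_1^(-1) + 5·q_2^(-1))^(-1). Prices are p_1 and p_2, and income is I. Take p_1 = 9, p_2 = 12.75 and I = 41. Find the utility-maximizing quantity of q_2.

From the CES first-order condition, (q_2/q_1)^(2) = p_1/p_2.
Solve for the ratio: q_2/q_1 = [p_1/p_2]^(0.5).
With the ratio pinned down, the budget gives q_1* = I/(p_1 + p_2·(q_2/q_1)) and q_2* = (q_2/q_1)·q_1*.
Numerically q_2/q_1 = 0.840168, so q_1* = 41/(9 + 12.75·0.840168) = 2.0799 and q_2* = 0.840168·2.0799 = 1.7475.

q_2* = 1.7475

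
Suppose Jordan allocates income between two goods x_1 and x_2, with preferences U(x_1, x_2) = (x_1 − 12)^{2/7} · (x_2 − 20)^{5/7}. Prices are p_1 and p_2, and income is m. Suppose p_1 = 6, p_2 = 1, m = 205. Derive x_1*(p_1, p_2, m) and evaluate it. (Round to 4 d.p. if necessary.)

Let x_1' = x_1−12, x_2' = x_2−20. MRS = (2/5)·x_2'/x_1' = p_1/p_2.
Substituting into the budget: x_1* = 12 + 2/7·(m − 12·p_1 − 20·p_2)/p_1, and x_2* = 20 + 5/7·(…)/p_2.
Discretionary income = 205 − 12·6 − 20·1 = 113; x_1* = 12 + 2/7·113/6 = 17.381.

x_1* = 17.381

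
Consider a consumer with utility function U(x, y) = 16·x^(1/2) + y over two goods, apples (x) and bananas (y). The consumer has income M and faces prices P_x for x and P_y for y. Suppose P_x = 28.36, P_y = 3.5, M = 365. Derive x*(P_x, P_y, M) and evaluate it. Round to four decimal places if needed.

MU_x = 8/√x, MU_y = 1. Tangency: 8/√x = P_x/P_y.
Solve: √x = 8·P_y/P_x, so x*(P_x,P_y) = (8·P_y/P_x)², and y* = (M − P_x·x*)/P_y.
Plugging in: x* = (8·3.5/28.36)² = 0.9748.

x* = 0.9748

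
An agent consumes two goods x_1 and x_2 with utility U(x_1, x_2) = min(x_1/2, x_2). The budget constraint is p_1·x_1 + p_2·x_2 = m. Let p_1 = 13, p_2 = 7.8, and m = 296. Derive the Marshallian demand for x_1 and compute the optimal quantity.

Leontief preferences: the optimum is at the kink where x_1/2 = x_2/1, i.e. x_2 = (1/2)·x_1.
Budget: p_1·x_1 + p_2·(1/2)·x_1 = m, so (2·p_1 + p_2)·x_1 = 2·m.
Demand: x_1*(p_1,p_2,m) = 2·m/(2·p_1 + p_2), x_2* = m/(2·p_1 + p_2).
Here 2·13 + 7.8 = 33.8, giving x_1* = 17.5148.

x_1* = 17.5148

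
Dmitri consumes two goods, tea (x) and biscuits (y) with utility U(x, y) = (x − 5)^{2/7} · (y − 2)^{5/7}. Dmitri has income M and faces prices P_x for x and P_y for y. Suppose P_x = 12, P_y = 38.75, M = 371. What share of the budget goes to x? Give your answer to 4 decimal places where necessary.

This is Cobb-Douglas in (x−5, y−2): tangency gives 2/7·P_y·(y−2) = 5/7·P_x·(x−5).
After buying the subsistence bundle (5, 2), a share 2/7 of the remaining income goes to x: x* = 5 + 2/7·(M − 5P_x − 2P_y)/P_x.
Discretionary income = 371 − 5·12 − 2·38.75 = 233.5; x* = 5 + 2/7·233.5/12 = 10.5595; y* = 2 + 5/7·233.5/38.75 = 6.3041.
Expenditure on x: 12·10.5595 = 126.7143; share = 0.3415.

share on x = 0.3415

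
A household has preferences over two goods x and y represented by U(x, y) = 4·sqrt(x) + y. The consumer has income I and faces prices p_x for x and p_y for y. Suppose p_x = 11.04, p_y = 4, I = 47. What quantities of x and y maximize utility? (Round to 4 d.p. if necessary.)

Set MRS = p_x/p_y: 2·x^(−1/2) = p_x/p_y.
Solve: √x = 2·p_y/p_x, so x*(p_x,p_y) = (2·p_y/p_x)², and y* = (I − p_x·x*)/p_y.
Plugging in: x* = (2·4/11.04)² = 0.5251, y* = 10.3007.

x* = 0.5251, y* = 10.3007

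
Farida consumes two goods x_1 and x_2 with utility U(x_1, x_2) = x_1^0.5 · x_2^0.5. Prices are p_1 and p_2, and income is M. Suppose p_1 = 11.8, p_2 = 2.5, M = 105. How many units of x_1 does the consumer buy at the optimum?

x_1* = 4.4492

Demand: x_1*(p_1,p_2,M) = 0.5·M/p_1 and x_2* = 0.5·M/p_2.
At p_1=11.8, p_2=2.5, M=105: x_1* = 0.5·105/11.8 = 4.4492.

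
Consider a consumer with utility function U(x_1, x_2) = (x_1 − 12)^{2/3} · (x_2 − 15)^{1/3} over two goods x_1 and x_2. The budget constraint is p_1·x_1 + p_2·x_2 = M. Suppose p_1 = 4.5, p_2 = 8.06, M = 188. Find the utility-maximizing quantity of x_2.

x_2* = 15.5418

Let x_1' = x_1−12, x_2' = x_2−15. MRS = 2·x_2'/x_1' = p_1/p_2.
After buying the subsistence bundle (12, 15), a share 2/3 of the remaining income goes to x_1: x_1* = 12 + 2/3·(M − 12p_1 − 15p_2)/p_1.
Discretionary income = 188 − 12·4.5 − 15·8.06 = 13.1; x_2* = 15 + 1/3·13.1/8.06 = 15.5418.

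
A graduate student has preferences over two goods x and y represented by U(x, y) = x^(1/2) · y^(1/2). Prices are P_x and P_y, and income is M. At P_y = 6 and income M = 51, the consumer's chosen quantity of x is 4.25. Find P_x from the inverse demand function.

P_x = 6

Tangency: MRS = y/x = P_x/P_y.
So 0.5·P_y·y = 0.5·P_x·x; combined with the budget, a share 0.5 of income goes to x.
Demand: x*(P_x,P_y,M) = 0.5·M/P_x and y* = 0.5·M/P_y.
Set x* = 4.25 in the demand function and solve for P_x: P_x = 6.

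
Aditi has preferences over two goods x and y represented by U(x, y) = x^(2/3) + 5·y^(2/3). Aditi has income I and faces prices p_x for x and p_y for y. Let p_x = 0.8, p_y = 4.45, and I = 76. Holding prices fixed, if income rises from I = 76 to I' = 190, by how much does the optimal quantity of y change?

Δy* = 20.5349

Substitute y = (y/x)·x into the budget: x* = I/(p_x + p_y·(y/x)).
Numerically y/x = 0.726273, so x* = 76/(0.8 + 4.45·0.726273) = 18.8496 and y* = 0.726273·18.8496 = 13.69.
At I' = 190: y* = 34.2249. Change: 34.2249 − 13.69 = 20.5349.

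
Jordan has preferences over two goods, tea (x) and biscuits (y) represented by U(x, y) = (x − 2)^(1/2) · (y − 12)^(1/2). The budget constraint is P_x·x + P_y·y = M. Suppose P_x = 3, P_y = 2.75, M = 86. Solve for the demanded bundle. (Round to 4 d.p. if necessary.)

x* = 9.8333, y* = 20.5455

MRS = (y−12)/(x−2). Tangency with P_x/P_y gives y−12 = (P_x/P_y)·(x−2).
After buying the subsistence bundle (2, 12), a share 0.5 of the remaining income goes to x: x* = 2 + 0.5·(M − 2P_x − 12P_y)/P_x.
Discretionary income = 86 − 2·3 − 12·2.75 = 47; x* = 2 + 0.5·47/3 = 9.8333; y* = 12 + 0.5·47/2.75 = 20.5455.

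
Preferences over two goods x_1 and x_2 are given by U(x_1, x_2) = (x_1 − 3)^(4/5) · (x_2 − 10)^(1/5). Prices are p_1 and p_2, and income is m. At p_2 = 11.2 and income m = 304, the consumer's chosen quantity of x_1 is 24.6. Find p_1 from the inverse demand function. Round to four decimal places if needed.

p_1 = 6.4

MRS = 4·(x_2−10)/(x_1−3). Tangency with p_1/p_2 gives x_2−10 = (1/4)·(p_1/p_2)·(x_1−3).
Substituting into the budget: x_1* = 3 + 0.8·(m − 3·p_1 − 10·p_2)/p_1, and x_2* = 10 + 0.2·(…)/p_2.
Set x_1* = 24.6 in the demand function and solve for p_1: p_1 = 6.4.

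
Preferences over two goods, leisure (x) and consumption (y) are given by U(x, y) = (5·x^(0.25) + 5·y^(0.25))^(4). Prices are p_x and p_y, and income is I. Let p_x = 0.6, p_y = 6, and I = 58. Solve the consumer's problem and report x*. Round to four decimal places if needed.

x* = 66.022

MU_x ∝ 5·x^(-0.75), MU_y ∝ 5·y^(-0.75), so MRS = (y/x)^(0.75) = p_x/p_y.
Solve for the ratio: y/x = [p_x/p_y]^(4/3).
Substitute y = (y/x)·x into the budget: x* = I/(p_x + p_y·(y/x)).
Numerically y/x = 0.046416, so x* = 58/(0.6 + 6·0.046416) = 66.022.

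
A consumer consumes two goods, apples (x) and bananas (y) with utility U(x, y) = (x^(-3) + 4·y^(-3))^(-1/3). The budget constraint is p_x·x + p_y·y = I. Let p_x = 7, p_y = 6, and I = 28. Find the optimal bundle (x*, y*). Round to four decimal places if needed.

MU_x ∝ x^(-4), MU_y ∝ 4·y^(-4), so MRS = (1/4)·(y/x)^(4) = p_x/p_y.
Hence y/x = (4·p_x/p_y)^(1/(4)), i.e. raised to the 0.25 power.
With the ratio pinned down, the budget gives x* = I/(p_x + p_y·(y/x)) and y* = (y/x)·x*.
Numerically y/x = 1.469778, so x* = 28/(7 + 6·1.469778) = 1.7701 and y* = 1.469778·1.7701 = 2.6016.

x* = 1.7701, y* = 2.6016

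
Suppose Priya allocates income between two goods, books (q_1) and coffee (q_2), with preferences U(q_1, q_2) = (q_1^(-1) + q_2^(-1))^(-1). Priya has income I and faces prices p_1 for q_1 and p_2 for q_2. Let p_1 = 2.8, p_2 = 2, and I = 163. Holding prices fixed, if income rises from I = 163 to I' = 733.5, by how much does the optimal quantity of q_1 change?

MRS = MU_q_1/MU_q_2 = (q_2/q_1)^(2). Set equal to p_1/p_2.
Hence q_2/q_1 = (p_1/p_2)^(1/(2)), i.e. raised to the 0.5 power.
Substitute q_2 = (q_2/q_1)·q_1 into the budget: q_1* = I/(p_1 + p_2·(q_2/q_1)).
Numerically q_2/q_1 = 1.183216, so q_1* = 163/(2.8 + 2·1.183216) = 31.5498.
At I' = 733.5: q_1* = 141.9742. Change: 141.9742 − 31.5498 = 110.4244.

Δq_1* = 110.4244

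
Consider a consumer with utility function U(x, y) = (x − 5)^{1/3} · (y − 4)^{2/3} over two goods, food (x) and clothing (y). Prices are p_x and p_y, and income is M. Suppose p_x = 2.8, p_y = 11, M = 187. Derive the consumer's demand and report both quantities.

x* = 20.3571, y* = 11.8182

MRS = (1/2)·(y−4)/(x−5). Tangency with p_x/p_y gives y−4 = 2·(p_x/p_y)·(x−5).
Substituting into the budget: x* = 5 + 1/3·(M − 5·p_x − 4·p_y)/p_x, and y* = 4 + 2/3·(…)/p_y.
Discretionary income = 187 − 5·2.8 − 4·11 = 129; x* = 5 + 1/3·129/2.8 = 20.3571; y* = 4 + 2/3·129/11 = 11.8182.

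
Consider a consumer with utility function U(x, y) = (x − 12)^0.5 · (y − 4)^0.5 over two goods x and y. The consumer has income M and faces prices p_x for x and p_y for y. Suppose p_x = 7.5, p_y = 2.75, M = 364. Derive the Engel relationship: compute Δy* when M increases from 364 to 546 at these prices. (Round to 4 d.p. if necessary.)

MRS = (y−4)/(x−12). Tangency with p_x/p_y gives y−4 = (p_x/p_y)·(x−12).
After buying the subsistence bundle (12, 4), a share 0.5 of the remaining income goes to x: x* = 12 + 0.5·(M − 12p_x − 4p_y)/p_x.
Discretionary income = 364 − 12·7.5 − 4·2.75 = 263; y* = 4 + 0.5·263/2.75 = 51.8182.
At M' = 546: y* = 84.9091. Change: 84.9091 − 51.8182 = 33.0909.

Δy* = 33.0909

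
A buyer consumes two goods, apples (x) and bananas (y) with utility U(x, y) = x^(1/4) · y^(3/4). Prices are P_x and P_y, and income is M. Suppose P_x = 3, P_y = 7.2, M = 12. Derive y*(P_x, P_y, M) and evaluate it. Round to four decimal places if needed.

y* = 1.25

Tangency: MRS = (1/3)·y/x = P_x/P_y.
Rearranging, P_y·y = 3·P_x·x. Substituting into the budget gives P_x·x·(1 + 3) = M.
Demand: x*(P_x,P_y,M) = 0.25·M/P_x and y* = 0.75·M/P_y.
At P_x=3, P_y=7.2, M=12: y* = 0.75·12/7.2 = 1.25.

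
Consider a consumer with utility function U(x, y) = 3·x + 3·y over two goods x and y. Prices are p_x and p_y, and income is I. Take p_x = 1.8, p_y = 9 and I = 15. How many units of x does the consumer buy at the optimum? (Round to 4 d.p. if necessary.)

x* = 8.3333

Perfect substitutes: compare marginal utility per dollar. 3/p_x vs 3/p_y → 1.6667 vs 0.3333.
x gives more utility per dollar, so spend all income on x: x* = I/p_x, y* = 0.
Numerically: x* = 8.3333, y* = 0.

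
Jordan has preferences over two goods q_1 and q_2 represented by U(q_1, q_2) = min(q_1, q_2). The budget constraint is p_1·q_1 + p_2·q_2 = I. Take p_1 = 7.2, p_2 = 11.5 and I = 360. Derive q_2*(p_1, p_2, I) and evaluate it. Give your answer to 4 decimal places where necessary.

With perfect complements, no substitution: consume in ratio q_1:q_2 = 1:1.
Budget: p_1·q_1 + p_2·q_1 = I, so (p_1 + p_2)·q_1 = I.
Demand: q_1*(p_1,p_2,I) = I/(p_1 + p_2), q_2* = I/(p_1 + p_2).
Here 7.2 + 11.5 = 18.7, giving q_2* = 19.2513.

q_2* = 19.2513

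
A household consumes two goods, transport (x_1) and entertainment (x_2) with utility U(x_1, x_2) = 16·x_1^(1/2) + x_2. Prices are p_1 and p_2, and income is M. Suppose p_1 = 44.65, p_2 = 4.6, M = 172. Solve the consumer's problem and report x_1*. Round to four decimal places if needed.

MU_x_1 = 8/√x_1, MU_x_2 = 1. Tangency: 8/√x_1 = p_1/p_2.
Solve: √x_1 = 8·p_2/p_1, so x_1*(p_1,p_2) = (8·p_2/p_1)², and x_2* = (M − p_1·x_1*)/p_2.
Plugging in: x_1* = (8·4.6/44.65)² = 0.6793.

x_1* = 0.6793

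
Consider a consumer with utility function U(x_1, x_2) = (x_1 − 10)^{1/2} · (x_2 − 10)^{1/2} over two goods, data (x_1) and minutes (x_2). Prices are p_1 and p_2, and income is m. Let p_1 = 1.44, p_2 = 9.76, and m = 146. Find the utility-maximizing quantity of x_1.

MRS = (x_2−10)/(x_1−10). Tangency with p_1/p_2 gives x_2−10 = (p_1/p_2)·(x_1−10).
After buying the subsistence bundle (10, 10), a share 0.5 of the remaining income goes to x_1: x_1* = 10 + 0.5·(m − 10p_1 − 10p_2)/p_1.
Discretionary income = 146 − 10·1.44 − 10·9.76 = 34; x_1* = 10 + 0.5·34/1.44 = 21.8056.

x_1* = 21.8056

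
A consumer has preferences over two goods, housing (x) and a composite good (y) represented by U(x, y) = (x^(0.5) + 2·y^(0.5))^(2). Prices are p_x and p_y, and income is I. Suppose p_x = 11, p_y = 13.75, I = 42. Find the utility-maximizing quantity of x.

MU_x ∝ x^(-0.5), MU_y ∝ 2·y^(-0.5), so MRS = (1/2)·(y/x)^(0.5) = p_x/p_y.
Hence y/x = (2·p_x/p_y)^(1/(0.5)), i.e. raised to the 2 power.
With the ratio pinned down, the budget gives x* = I/(p_x + p_y·(y/x)) and y* = (y/x)·x*.
Numerically y/x = 2.56, so x* = 42/(11 + 13.75·2.56) = 0.9091.

x* = 0.9091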